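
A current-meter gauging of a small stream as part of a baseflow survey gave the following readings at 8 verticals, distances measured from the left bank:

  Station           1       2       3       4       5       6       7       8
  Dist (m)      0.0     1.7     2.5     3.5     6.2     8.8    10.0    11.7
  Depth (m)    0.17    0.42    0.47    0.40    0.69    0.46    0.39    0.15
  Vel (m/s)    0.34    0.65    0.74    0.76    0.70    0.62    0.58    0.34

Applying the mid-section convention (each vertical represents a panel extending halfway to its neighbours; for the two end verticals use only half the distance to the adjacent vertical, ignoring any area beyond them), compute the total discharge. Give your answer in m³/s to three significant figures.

w_1 = (1.7 − 0.0)/2 = 0.85 m; q_1 = 0.34 × 0.17 × 0.85 = 0.04913 m³/s
w_2 = (2.5 − 0.0)/2 = 1.25 m; q_2 = 0.65 × 0.42 × 1.25 = 0.3413 m³/s
w_3 = (3.5 − 1.7)/2 = 0.9 m; q_3 = 0.74 × 0.47 × 0.9 = 0.3130 m³/s
w_4 = (6.2 − 2.5)/2 = 1.85 m; q_4 = 0.76 × 0.40 × 1.85 = 0.5624 m³/s
w_5 = (8.8 − 3.5)/2 = 2.65 m; q_5 = 0.70 × 0.69 × 2.65 = 1.280 m³/s
w_6 = (10.0 − 6.2)/2 = 1.9 m; q_6 = 0.62 × 0.46 × 1.9 = 0.5419 m³/s
w_7 = (11.7 − 8.8)/2 = 1.45 m; q_7 = 0.58 × 0.39 × 1.45 = 0.3280 m³/s
w_8 = (11.7 − 10.0)/2 = 0.85 m; q_8 = 0.34 × 0.15 × 0.85 = 0.04335 m³/s
Q = Σ qᵢ = 3.459 m³/s

3.46 m³/s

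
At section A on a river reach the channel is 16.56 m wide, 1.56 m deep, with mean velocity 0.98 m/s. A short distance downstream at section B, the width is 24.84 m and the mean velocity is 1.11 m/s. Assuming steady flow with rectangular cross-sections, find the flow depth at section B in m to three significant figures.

0.918 m

Q = A₁V₁ = (16.56×1.56) × 0.98 = 25.32 m³/s
d₂ = Q/(b₂ V₂) = 25.32/(24.84×1.11) = 0.9182 m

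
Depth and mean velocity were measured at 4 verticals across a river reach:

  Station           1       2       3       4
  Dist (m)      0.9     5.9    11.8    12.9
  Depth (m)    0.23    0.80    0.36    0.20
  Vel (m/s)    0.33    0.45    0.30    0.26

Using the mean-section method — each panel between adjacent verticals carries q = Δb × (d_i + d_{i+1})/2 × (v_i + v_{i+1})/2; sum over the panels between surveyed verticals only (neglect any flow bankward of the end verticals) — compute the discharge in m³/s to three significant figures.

Panel 1-2: Δb = 5 m, d̄ = (0.23+0.80)/2 = 0.515, v̄ = (0.33+0.45)/2 = 0.39 → q = 5×0.515×0.39 = 1.004 m³/s
Panel 2-3: Δb = 5.9 m, d̄ = (0.80+0.36)/2 = 0.58, v̄ = (0.45+0.30)/2 = 0.375 → q = 5.9×0.58×0.375 = 1.283 m³/s
Panel 3-4: Δb = 1.1 m, d̄ = (0.36+0.20)/2 = 0.28, v̄ = (0.30+0.26)/2 = 0.28 → q = 1.1×0.28×0.28 = 0.08624 m³/s
Q = Σ q = 2.374 m³/s

2.37 m³/s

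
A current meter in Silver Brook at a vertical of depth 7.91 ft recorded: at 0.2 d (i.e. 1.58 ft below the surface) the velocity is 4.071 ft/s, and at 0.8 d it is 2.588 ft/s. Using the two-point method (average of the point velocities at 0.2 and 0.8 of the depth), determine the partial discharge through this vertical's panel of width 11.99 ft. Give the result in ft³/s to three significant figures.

316 ft³/s

v̄ = (4.071 + 2.588) / 2 = 3.330 ft/s
q = v̄ × d × w = 3.330 × 7.91 × 11.99 = 315.8 ft³/s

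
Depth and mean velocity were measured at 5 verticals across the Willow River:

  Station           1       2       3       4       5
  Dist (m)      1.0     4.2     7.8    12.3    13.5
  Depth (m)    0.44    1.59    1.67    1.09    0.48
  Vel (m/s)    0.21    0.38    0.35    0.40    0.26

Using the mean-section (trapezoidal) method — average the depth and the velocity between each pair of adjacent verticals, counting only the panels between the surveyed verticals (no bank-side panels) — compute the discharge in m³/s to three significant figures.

5.74 m³/s

Panel 1-2: Δb = 3.2 m, d̄ = (0.44+1.59)/2 = 1.015, v̄ = (0.21+0.38)/2 = 0.295 → q = 3.2×1.015×0.295 = 0.9582 m³/s
Panel 2-3: Δb = 3.6 m, d̄ = (1.59+1.67)/2 = 1.63, v̄ = (0.38+0.35)/2 = 0.365 → q = 3.6×1.63×0.365 = 2.142 m³/s
Panel 3-4: Δb = 4.5 m, d̄ = (1.67+1.09)/2 = 1.38, v̄ = (0.35+0.40)/2 = 0.375 → q = 4.5×1.38×0.375 = 2.329 m³/s
Panel 4-5: Δb = 1.2 m, d̄ = (1.09+0.48)/2 = 0.785, v̄ = (0.40+0.26)/2 = 0.33 → q = 1.2×0.785×0.33 = 0.3109 m³/s
Q = Σ q = 5.740 m³/s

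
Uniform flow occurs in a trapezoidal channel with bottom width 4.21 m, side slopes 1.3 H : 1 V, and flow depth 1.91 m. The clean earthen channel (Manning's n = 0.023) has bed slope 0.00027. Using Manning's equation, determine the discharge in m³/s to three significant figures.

10.4 m³/s

A = (b + z·y)·y = (4.21 + 1.3×1.91)×1.91 = 12.78 m²
P = b + 2y√(1+z²) = 4.21 + 2×1.91×√(1+1.3²) = 10.48 m
R = A/P = 12.78/10.48 = 1.220 m
Q = (1/n)·A·R^(2/3)·S^(1/2) = (1/0.023) × 12.78 × 1.220^(2/3) × 0.00027^(1/2) = 10.43 m³/s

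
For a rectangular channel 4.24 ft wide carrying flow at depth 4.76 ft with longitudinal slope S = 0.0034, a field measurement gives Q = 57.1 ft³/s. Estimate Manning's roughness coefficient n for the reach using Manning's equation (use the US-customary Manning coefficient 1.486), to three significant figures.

A = b·y = 4.24 × 4.76 = 20.18 ft²
P = b + 2y = 4.24 + 2×4.76 = 13.76 ft
R = A/P = 20.18/13.76 = 1.467 ft
n = (1.486/Q)·A·R^(2/3)·S^(1/2) = (1.486/57.1) × 20.18 × 1.291 × 0.05831 = 0.03954

0.0395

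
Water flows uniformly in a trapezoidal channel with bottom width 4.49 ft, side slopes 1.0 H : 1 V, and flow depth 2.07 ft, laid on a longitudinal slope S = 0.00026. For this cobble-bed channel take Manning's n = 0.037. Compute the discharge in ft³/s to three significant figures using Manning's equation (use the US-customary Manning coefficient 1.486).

10.5 ft³/s

A = (b + z·y)·y = (4.49 + 1.0×2.07)×2.07 = 13.58 ft²
P = b + 2y√(1+z²) = 4.49 + 2×2.07×√(1+1.0²) = 10.34 ft
R = A/P = 13.58/10.34 = 1.313 ft
Q = (1.486/n)·A·R^(2/3)·S^(1/2) = (1.486/0.037) × 13.58 × 1.313^(2/3) × 0.00026^(1/2) = 10.54 ft³/s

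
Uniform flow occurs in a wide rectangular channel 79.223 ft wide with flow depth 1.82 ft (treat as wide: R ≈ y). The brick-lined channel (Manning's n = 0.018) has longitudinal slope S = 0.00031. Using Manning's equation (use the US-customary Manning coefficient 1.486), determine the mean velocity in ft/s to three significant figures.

2.17 ft/s

A = b·y = 79.223 × 1.82 = 144.2 ft²
Wide channel: R ≈ y = 1.82 ft
Q = (1.486/n)·A·R^(2/3)·S^(1/2) = (1.486/0.018) × 144.2 × 1.820^(2/3) × 0.00031^(1/2) = 312.4 ft³/s
V = Q/A = 312.4/144.2 = 2.167 ft/s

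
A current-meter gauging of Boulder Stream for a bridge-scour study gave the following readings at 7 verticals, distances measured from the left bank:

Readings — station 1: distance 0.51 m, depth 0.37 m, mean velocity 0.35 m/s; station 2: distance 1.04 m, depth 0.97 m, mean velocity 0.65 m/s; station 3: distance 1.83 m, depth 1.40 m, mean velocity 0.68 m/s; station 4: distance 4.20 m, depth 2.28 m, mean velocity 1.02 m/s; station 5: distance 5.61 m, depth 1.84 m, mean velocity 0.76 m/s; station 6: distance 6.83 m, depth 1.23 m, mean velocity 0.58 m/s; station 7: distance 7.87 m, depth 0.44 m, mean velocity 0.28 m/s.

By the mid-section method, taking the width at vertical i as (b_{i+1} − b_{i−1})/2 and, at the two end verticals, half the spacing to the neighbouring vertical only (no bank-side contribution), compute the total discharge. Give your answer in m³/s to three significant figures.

w_1 = (1.04 − 0.51)/2 = 0.265 m; q_1 = 0.35 × 0.37 × 0.265 = 0.03432 m³/s
w_2 = (1.83 − 0.51)/2 = 0.66 m; q_2 = 0.65 × 0.97 × 0.66 = 0.4161 m³/s
w_3 = (4.20 − 1.04)/2 = 1.58 m; q_3 = 0.68 × 1.40 × 1.58 = 1.504 m³/s
w_4 = (5.61 − 1.83)/2 = 1.89 m; q_4 = 1.02 × 2.28 × 1.89 = 4.395 m³/s
w_5 = (6.83 − 4.20)/2 = 1.315 m; q_5 = 0.76 × 1.84 × 1.315 = 1.839 m³/s
w_6 = (7.87 − 5.61)/2 = 1.13 m; q_6 = 0.58 × 1.23 × 1.13 = 0.8061 m³/s
w_7 = (7.87 − 6.83)/2 = 0.52 m; q_7 = 0.28 × 0.44 × 0.52 = 0.06406 m³/s
Q = Σ qᵢ = 9.059 m³/s

9.06 m³/s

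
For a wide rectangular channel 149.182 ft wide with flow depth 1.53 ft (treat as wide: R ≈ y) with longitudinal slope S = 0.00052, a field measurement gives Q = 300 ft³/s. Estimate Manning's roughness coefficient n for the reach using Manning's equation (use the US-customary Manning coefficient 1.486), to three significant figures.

A = b·y = 149.182 × 1.53 = 228.2 ft²
Wide channel: R ≈ y = 1.53 ft
n = (1.486/Q)·A·R^(2/3)·S^(1/2) = (1.486/300) × 228.2 × 1.328 × 0.02280 = 0.03423

0.0342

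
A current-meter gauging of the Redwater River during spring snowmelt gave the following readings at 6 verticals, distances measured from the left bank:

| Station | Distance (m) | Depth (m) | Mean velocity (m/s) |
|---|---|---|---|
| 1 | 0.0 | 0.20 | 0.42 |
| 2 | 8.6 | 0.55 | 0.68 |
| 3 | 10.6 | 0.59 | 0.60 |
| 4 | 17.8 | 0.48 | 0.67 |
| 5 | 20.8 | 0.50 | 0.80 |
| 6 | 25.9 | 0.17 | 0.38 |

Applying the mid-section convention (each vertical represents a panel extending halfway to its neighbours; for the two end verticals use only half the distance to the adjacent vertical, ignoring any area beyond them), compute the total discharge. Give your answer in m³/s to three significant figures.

7.40 m³/s

w_1 = (8.6 − 0.0)/2 = 4.3 m; q_1 = 0.42 × 0.20 × 4.3 = 0.3612 m³/s
w_2 = (10.6 − 0.0)/2 = 5.3 m; q_2 = 0.68 × 0.55 × 5.3 = 1.982 m³/s
w_3 = (17.8 − 8.6)/2 = 4.6 m; q_3 = 0.60 × 0.59 × 4.6 = 1.628 m³/s
w_4 = (20.8 − 10.6)/2 = 5.1 m; q_4 = 0.67 × 0.48 × 5.1 = 1.640 m³/s
w_5 = (25.9 − 17.8)/2 = 4.05 m; q_5 = 0.80 × 0.50 × 4.05 = 1.620 m³/s
w_6 = (25.9 − 20.8)/2 = 2.55 m; q_6 = 0.38 × 0.17 × 2.55 = 0.1647 m³/s
Q = Σ qᵢ = 7.397 m³/s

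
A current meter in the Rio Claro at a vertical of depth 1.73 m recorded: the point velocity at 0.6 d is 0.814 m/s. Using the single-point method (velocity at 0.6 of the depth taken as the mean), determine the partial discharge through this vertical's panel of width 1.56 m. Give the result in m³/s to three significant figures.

v̄ = v₀.₆ = 0.814 m/s
q = v̄ × d × w = 0.8140 × 1.73 × 1.56 = 2.197 m³/s

2.20 m³/s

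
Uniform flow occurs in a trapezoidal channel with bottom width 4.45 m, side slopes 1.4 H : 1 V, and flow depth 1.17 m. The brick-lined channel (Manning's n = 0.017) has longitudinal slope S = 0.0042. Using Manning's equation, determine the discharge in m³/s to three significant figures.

A = (b + z·y)·y = (4.45 + 1.4×1.17)×1.17 = 7.123 m²
P = b + 2y√(1+z²) = 4.45 + 2×1.17×√(1+1.4²) = 8.476 m
R = A/P = 7.123/8.476 = 0.8404 m
Q = (1/n)·A·R^(2/3)·S^(1/2) = (1/0.017) × 7.123 × 0.8404^(2/3) × 0.0042^(1/2) = 24.18 m³/s

24.2 m³/s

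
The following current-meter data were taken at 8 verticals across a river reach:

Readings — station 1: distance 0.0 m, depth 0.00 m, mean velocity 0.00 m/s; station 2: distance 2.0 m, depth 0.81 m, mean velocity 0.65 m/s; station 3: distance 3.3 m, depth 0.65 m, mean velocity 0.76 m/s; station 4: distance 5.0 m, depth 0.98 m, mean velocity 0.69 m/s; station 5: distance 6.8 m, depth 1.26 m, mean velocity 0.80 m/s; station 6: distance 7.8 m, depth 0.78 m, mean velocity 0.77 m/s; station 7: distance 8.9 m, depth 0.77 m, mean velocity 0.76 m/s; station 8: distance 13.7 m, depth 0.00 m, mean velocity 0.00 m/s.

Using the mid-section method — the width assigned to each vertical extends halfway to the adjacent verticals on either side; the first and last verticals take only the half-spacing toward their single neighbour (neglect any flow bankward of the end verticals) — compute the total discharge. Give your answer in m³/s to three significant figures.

6.56 m³/s

w_2 = (3.3 − 0.0)/2 = 1.65 m; q_2 = 0.65 × 0.81 × 1.65 = 0.8687 m³/s
w_3 = (5.0 − 2.0)/2 = 1.5 m; q_3 = 0.76 × 0.65 × 1.5 = 0.7410 m³/s
w_4 = (6.8 − 3.3)/2 = 1.75 m; q_4 = 0.69 × 0.98 × 1.75 = 1.183 m³/s
w_5 = (7.8 − 5.0)/2 = 1.4 m; q_5 = 0.80 × 1.26 × 1.4 = 1.411 m³/s
w_6 = (8.9 − 6.8)/2 = 1.05 m; q_6 = 0.77 × 0.78 × 1.05 = 0.6306 m³/s
w_7 = (13.7 − 7.8)/2 = 2.95 m; q_7 = 0.76 × 0.77 × 2.95 = 1.726 m³/s
Stations 1, 8 contribute zero (depth or velocity is 0).
Q = Σ qᵢ = 6.561 m³/s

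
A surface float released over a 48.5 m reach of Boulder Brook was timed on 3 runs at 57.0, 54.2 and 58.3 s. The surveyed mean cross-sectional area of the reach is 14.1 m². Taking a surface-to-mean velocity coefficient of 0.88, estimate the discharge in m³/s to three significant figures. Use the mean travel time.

10.7 m³/s

t̄ = (57.0 + 54.2 + 58.3) / 3 = 56.5 s
v_surface = L / t̄ = 48.5 / 56.5 = 0.8584 m/s
v_mean = 0.88 × 0.8584 = 0.7554 m/s
Q = A × v_mean = 14.1 × 0.7554 = 10.65 m³/s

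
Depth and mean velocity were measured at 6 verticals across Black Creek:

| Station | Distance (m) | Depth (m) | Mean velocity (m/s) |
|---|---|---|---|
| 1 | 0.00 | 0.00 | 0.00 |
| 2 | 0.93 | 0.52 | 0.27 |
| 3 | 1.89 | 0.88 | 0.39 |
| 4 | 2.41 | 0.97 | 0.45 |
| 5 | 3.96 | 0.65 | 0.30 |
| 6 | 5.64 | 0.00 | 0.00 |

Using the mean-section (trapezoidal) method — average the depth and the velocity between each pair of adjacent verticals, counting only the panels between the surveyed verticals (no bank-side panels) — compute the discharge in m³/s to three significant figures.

1.01 m³/s

Panel 1-2: Δb = 0.93 m, d̄ = (0.00+0.52)/2 = 0.26, v̄ = (0.00+0.27)/2 = 0.135 → q = 0.93×0.26×0.135 = 0.03264 m³/s
Panel 2-3: Δb = 0.96 m, d̄ = (0.52+0.88)/2 = 0.7, v̄ = (0.27+0.39)/2 = 0.33 → q = 0.96×0.7×0.33 = 0.2218 m³/s
Panel 3-4: Δb = 0.52 m, d̄ = (0.88+0.97)/2 = 0.925, v̄ = (0.39+0.45)/2 = 0.42 → q = 0.52×0.925×0.42 = 0.2020 m³/s
Panel 4-5: Δb = 1.55 m, d̄ = (0.97+0.65)/2 = 0.81, v̄ = (0.45+0.30)/2 = 0.375 → q = 1.55×0.81×0.375 = 0.4708 m³/s
Panel 5-6: Δb = 1.68 m, d̄ = (0.65+0.00)/2 = 0.325, v̄ = (0.30+0.00)/2 = 0.15 → q = 1.68×0.325×0.15 = 0.08190 m³/s
Q = Σ q = 1.009 m³/s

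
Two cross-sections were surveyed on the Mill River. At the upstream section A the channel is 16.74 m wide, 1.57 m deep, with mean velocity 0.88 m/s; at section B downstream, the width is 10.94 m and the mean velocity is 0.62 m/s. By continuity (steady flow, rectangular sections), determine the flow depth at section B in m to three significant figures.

3.41 m

Q = A₁V₁ = (16.74×1.57) × 0.88 = 23.13 m³/s
d₂ = Q/(b₂ V₂) = 23.13/(10.94×0.62) = 3.410 m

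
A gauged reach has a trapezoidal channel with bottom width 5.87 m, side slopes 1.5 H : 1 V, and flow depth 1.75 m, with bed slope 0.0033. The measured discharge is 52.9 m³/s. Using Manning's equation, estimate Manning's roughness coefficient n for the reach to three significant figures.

A = (b + z·y)·y = (5.87 + 1.5×1.75)×1.75 = 14.87 m²
P = b + 2y√(1+z²) = 5.87 + 2×1.75×√(1+1.5²) = 12.18 m
R = A/P = 14.87/12.18 = 1.221 m
n = (1/Q)·A·R^(2/3)·S^(1/2) = (1/52.9) × 14.87 × 1.142 × 0.05745 = 0.01844

0.0184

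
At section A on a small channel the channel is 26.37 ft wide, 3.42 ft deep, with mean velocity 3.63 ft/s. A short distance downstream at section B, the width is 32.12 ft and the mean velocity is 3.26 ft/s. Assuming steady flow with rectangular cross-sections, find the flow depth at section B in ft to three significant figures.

Q = A₁V₁ = (26.37×3.42) × 3.63 = 327.4 ft³/s
d₂ = Q/(b₂ V₂) = 327.4/(32.12×3.26) = 3.126 ft

3.13 ft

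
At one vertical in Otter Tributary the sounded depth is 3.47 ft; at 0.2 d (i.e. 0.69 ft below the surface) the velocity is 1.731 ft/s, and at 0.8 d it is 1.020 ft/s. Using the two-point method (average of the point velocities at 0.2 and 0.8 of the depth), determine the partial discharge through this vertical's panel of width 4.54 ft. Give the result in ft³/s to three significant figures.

v̄ = (1.731 + 1.020) / 2 = 1.376 ft/s
q = v̄ × d × w = 1.376 × 3.47 × 4.54 = 21.67 ft³/s

21.7 ft³/s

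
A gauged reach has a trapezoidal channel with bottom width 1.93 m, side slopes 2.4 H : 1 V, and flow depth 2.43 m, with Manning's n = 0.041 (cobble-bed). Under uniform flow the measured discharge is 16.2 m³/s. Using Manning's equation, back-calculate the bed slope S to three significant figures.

A = (b + z·y)·y = (1.93 + 2.4×2.43)×2.43 = 18.86 m²
P = b + 2y√(1+z²) = 1.93 + 2×2.43×√(1+2.4²) = 14.57 m
R = A/P = 18.86/14.57 = 1.295 m
S = (Q·n / (1·A·R^(2/3)))² = (16.2×0.041 / (1×18.86×1.188))² = 0.0008786

0.000879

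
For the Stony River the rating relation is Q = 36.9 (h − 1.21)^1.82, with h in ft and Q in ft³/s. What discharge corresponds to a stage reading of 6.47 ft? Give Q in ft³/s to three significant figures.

757 ft³/s

Q = 36.9 × (6.47 − 1.21)^1.82 = 36.9 × 5.26^1.82 = 757.2 ft³/s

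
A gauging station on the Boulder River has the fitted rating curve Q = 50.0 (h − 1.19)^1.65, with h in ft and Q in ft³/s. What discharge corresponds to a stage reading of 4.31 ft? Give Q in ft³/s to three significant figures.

Q = 50.0 × (4.31 − 1.19)^1.65 = 50.0 × 3.12^1.65 = 326.8 ft³/s

327 ft³/s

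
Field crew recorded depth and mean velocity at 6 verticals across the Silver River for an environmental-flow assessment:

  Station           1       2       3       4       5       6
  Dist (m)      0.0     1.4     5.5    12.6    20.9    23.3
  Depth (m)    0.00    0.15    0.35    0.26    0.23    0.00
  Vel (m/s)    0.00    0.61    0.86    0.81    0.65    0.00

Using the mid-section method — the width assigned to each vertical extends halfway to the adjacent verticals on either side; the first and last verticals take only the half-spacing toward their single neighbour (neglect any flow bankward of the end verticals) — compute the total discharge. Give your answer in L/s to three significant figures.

w_2 = (5.5 − 0.0)/2 = 2.75 m; q_2 = 0.61 × 0.15 × 2.75 = 0.2516 m³/s
w_3 = (12.6 − 1.4)/2 = 5.6 m; q_3 = 0.86 × 0.35 × 5.6 = 1.686 m³/s
w_4 = (20.9 − 5.5)/2 = 7.7 m; q_4 = 0.81 × 0.26 × 7.7 = 1.622 m³/s
w_5 = (23.3 − 12.6)/2 = 5.35 m; q_5 = 0.65 × 0.23 × 5.35 = 0.7998 m³/s
Stations 1, 6 contribute zero (depth or velocity is 0).
Q = Σ qᵢ = 4.359 m³/s
= 4.359 × 1000 = 4359 L/s

4360 L/s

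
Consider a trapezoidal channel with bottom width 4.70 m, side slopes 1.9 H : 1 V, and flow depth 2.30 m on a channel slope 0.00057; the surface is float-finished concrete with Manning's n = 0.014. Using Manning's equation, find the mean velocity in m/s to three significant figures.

2.17 m/s

A = (b + z·y)·y = (4.70 + 1.9×2.30)×2.30 = 20.86 m²
P = b + 2y√(1+z²) = 4.70 + 2×2.30×√(1+1.9²) = 14.58 m
R = A/P = 20.86/14.58 = 1.431 m
Q = (1/n)·A·R^(2/3)·S^(1/2) = (1/0.014) × 20.86 × 1.431^(2/3) × 0.00057^(1/2) = 45.18 m³/s
V = Q/A = 45.18/20.86 = 2.166 m/s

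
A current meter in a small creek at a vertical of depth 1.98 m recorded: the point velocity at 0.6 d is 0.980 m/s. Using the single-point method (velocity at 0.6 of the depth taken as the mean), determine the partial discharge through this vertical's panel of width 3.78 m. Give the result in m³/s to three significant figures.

7.33 m³/s

v̄ = v₀.₆ = 0.980 m/s
q = v̄ × d × w = 0.9800 × 1.98 × 3.78 = 7.335 m³/s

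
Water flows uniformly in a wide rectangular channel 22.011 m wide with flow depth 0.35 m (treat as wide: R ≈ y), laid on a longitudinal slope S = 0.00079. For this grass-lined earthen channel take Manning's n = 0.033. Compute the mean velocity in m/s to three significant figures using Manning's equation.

A = b·y = 22.011 × 0.35 = 7.704 m²
Wide channel: R ≈ y = 0.35 m
Q = (1/n)·A·R^(2/3)·S^(1/2) = (1/0.033) × 7.704 × 0.3500^(2/3) × 0.00079^(1/2) = 3.259 m³/s
V = Q/A = 3.259/7.704 = 0.4230 m/s

0.423 m/s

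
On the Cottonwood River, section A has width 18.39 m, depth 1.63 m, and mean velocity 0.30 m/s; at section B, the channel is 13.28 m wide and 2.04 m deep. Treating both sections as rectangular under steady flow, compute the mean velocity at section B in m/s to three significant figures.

Q = A₁V₁ = (18.39×1.63) × 0.30 = 8.993 m³/s
A₂ = 13.28 × 2.04 = 27.09 m²
V₂ = Q/A₂ = 8.993/27.09 = 0.3319 m/s

0.332 m/s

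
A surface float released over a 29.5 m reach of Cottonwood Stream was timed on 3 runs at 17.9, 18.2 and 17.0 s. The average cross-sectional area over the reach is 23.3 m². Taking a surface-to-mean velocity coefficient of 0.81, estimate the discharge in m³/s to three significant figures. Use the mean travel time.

t̄ = (17.9 + 18.2 + 17.0) / 3 = 17.7 s
v_surface = L / t̄ = 29.5 / 17.7 = 1.667 m/s
v_mean = 0.81 × 1.667 = 1.350 m/s
Q = A × v_mean = 23.3 × 1.350 = 31.46 m³/s

31.5 m³/s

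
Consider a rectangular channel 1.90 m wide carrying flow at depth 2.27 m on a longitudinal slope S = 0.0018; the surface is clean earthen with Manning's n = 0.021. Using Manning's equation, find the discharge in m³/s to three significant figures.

A = b·y = 1.90 × 2.27 = 4.313 m²
P = b + 2y = 1.90 + 2×2.27 = 6.440 m
R = A/P = 4.313/6.440 = 0.6697 m
Q = (1/n)·A·R^(2/3)·S^(1/2) = (1/0.021) × 4.313 × 0.6697^(2/3) × 0.0018^(1/2) = 6.670 m³/s

6.67 m³/s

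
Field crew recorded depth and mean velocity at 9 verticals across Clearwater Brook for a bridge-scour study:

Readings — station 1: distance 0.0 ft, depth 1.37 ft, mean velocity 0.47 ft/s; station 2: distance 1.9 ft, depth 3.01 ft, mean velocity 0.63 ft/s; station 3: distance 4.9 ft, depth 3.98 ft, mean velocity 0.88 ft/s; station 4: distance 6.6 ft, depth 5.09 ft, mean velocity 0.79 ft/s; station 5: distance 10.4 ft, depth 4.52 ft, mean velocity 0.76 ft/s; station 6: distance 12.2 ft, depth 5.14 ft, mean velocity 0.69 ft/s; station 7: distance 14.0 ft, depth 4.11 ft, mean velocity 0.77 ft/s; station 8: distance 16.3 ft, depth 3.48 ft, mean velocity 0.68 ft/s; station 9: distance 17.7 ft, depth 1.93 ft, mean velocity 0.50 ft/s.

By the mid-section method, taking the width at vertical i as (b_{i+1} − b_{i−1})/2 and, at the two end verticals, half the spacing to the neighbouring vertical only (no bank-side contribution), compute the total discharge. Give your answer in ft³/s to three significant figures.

w_1 = (1.9 − 0.0)/2 = 0.95 ft; q_1 = 0.47 × 1.37 × 0.95 = 0.6117 ft³/s
w_2 = (4.9 − 0.0)/2 = 2.45 ft; q_2 = 0.63 × 3.01 × 2.45 = 4.646 ft³/s
w_3 = (6.6 − 1.9)/2 = 2.35 ft; q_3 = 0.88 × 3.98 × 2.35 = 8.231 ft³/s
w_4 = (10.4 − 4.9)/2 = 2.75 ft; q_4 = 0.79 × 5.09 × 2.75 = 11.06 ft³/s
w_5 = (12.2 − 6.6)/2 = 2.8 ft; q_5 = 0.76 × 4.52 × 2.8 = 9.619 ft³/s
w_6 = (14.0 − 10.4)/2 = 1.8 ft; q_6 = 0.69 × 5.14 × 1.8 = 6.384 ft³/s
w_7 = (16.3 − 12.2)/2 = 2.05 ft; q_7 = 0.77 × 4.11 × 2.05 = 6.488 ft³/s
w_8 = (17.7 − 14.0)/2 = 1.85 ft; q_8 = 0.68 × 3.48 × 1.85 = 4.378 ft³/s
w_9 = (17.7 − 16.3)/2 = 0.7 ft; q_9 = 0.50 × 1.93 × 0.7 = 0.6755 ft³/s
Q = Σ qᵢ = 52.09 ft³/s

52.1 ft³/s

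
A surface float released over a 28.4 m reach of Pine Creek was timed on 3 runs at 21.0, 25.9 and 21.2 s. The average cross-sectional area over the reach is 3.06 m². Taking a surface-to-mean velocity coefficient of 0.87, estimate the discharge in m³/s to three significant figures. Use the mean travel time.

t̄ = (21.0 + 25.9 + 21.2) / 3 = 22.7 s
v_surface = L / t̄ = 28.4 / 22.7 = 1.251 m/s
v_mean = 0.87 × 1.251 = 1.088 m/s
Q = A × v_mean = 3.06 × 1.088 = 3.331 m³/s

3.33 m³/s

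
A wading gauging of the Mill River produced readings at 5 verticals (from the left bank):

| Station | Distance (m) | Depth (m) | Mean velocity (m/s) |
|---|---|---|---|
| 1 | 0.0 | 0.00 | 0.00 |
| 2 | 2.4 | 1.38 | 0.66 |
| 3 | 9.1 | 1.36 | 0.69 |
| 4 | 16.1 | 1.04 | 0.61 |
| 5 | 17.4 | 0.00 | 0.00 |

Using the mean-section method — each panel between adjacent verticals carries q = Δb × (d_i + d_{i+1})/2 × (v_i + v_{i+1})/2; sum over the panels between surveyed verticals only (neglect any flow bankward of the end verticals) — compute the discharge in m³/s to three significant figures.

12.4 m³/s

Panel 1-2: Δb = 2.4 m, d̄ = (0.00+1.38)/2 = 0.69, v̄ = (0.00+0.66)/2 = 0.33 → q = 2.4×0.69×0.33 = 0.5465 m³/s
Panel 2-3: Δb = 6.7 m, d̄ = (1.38+1.36)/2 = 1.37, v̄ = (0.66+0.69)/2 = 0.675 → q = 6.7×1.37×0.675 = 6.196 m³/s
Panel 3-4: Δb = 7 m, d̄ = (1.36+1.04)/2 = 1.2, v̄ = (0.69+0.61)/2 = 0.65 → q = 7×1.2×0.65 = 5.460 m³/s
Panel 4-5: Δb = 1.3 m, d̄ = (1.04+0.00)/2 = 0.52, v̄ = (0.61+0.00)/2 = 0.305 → q = 1.3×0.52×0.305 = 0.2062 m³/s
Q = Σ q = 12.41 m³/s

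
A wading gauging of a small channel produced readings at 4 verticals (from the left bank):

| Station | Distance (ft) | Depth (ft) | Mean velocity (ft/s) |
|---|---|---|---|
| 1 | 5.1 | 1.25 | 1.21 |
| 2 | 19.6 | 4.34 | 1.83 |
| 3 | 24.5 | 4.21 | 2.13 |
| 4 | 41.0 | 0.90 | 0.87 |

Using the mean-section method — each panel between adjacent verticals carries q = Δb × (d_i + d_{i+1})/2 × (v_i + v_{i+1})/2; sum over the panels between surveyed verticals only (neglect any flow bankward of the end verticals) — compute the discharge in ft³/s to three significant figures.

Panel 1-2: Δb = 14.5 ft, d̄ = (1.25+4.34)/2 = 2.795, v̄ = (1.21+1.83)/2 = 1.52 → q = 14.5×2.795×1.52 = 61.60 ft³/s
Panel 2-3: Δb = 4.9 ft, d̄ = (4.34+4.21)/2 = 4.275, v̄ = (1.83+2.13)/2 = 1.98 → q = 4.9×4.275×1.98 = 41.48 ft³/s
Panel 3-4: Δb = 16.5 ft, d̄ = (4.21+0.90)/2 = 2.555, v̄ = (2.13+0.87)/2 = 1.5 → q = 16.5×2.555×1.5 = 63.24 ft³/s
Q = Σ q = 166.3 ft³/s

166 ft³/s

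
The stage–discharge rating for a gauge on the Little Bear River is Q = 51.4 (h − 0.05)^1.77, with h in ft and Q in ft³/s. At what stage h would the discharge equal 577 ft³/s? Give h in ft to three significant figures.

3.97 ft

h − h₀ = (Q/C)^(1/b) = (577/51.4)^(1/1.77) = 3.920 ft
h = 0.05 + 3.920 = 3.970 ft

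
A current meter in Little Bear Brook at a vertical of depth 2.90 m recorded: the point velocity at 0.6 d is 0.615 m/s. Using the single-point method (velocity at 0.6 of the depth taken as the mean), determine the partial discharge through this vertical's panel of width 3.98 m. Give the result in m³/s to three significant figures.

7.10 m³/s

v̄ = v₀.₆ = 0.615 m/s
q = v̄ × d × w = 0.6150 × 2.90 × 3.98 = 7.098 m³/s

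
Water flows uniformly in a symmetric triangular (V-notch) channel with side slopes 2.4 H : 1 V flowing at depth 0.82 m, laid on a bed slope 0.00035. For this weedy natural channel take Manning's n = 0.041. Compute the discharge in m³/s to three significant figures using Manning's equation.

0.385 m³/s

A = z·y² = 2.4×0.82² = 1.614 m²
P = 2y√(1+z²) = 2×0.82×√(1+2.4²) = 4.264 m
R = A/P = 1.614/4.264 = 0.3785 m
Q = (1/n)·A·R^(2/3)·S^(1/2) = (1/0.041) × 1.614 × 0.3785^(2/3) × 0.00035^(1/2) = 0.3853 m³/s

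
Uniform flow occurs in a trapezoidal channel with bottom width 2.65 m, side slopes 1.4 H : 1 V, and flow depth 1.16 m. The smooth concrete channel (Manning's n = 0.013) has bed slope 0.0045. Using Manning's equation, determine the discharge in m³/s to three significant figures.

A = (b + z·y)·y = (2.65 + 1.4×1.16)×1.16 = 4.958 m²
P = b + 2y√(1+z²) = 2.65 + 2×1.16×√(1+1.4²) = 6.641 m
R = A/P = 4.958/6.641 = 0.7465 m
Q = (1/n)·A·R^(2/3)·S^(1/2) = (1/0.013) × 4.958 × 0.7465^(2/3) × 0.0045^(1/2) = 21.05 m³/s

21.1 m³/s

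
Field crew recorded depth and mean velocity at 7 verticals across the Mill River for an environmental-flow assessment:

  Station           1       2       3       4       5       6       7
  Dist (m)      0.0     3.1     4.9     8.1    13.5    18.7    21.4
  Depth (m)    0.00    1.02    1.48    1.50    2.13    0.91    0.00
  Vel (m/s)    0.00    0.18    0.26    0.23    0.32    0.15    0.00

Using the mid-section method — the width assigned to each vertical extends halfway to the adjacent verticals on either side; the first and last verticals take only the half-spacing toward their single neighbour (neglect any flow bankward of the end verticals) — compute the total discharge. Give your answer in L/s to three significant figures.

7050 L/s

w_2 = (4.9 − 0.0)/2 = 2.45 m; q_2 = 0.18 × 1.02 × 2.45 = 0.4498 m³/s
w_3 = (8.1 − 3.1)/2 = 2.5 m; q_3 = 0.26 × 1.48 × 2.5 = 0.9620 m³/s
w_4 = (13.5 − 4.9)/2 = 4.3 m; q_4 = 0.23 × 1.50 × 4.3 = 1.484 m³/s
w_5 = (18.7 − 8.1)/2 = 5.3 m; q_5 = 0.32 × 2.13 × 5.3 = 3.612 m³/s
w_6 = (21.4 − 13.5)/2 = 3.95 m; q_6 = 0.15 × 0.91 × 3.95 = 0.5392 m³/s
Stations 1, 7 contribute zero (depth or velocity is 0).
Q = Σ qᵢ = 7.047 m³/s
= 7.047 × 1000 = 7047 L/s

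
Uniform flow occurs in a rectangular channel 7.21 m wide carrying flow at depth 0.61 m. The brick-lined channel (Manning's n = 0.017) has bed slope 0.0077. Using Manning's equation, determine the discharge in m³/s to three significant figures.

A = b·y = 7.21 × 0.61 = 4.398 m²
P = b + 2y = 7.21 + 2×0.61 = 8.430 m
R = A/P = 4.398/8.430 = 0.5217 m
Q = (1/n)·A·R^(2/3)·S^(1/2) = (1/0.017) × 4.398 × 0.5217^(2/3) × 0.0077^(1/2) = 14.71 m³/s

14.7 m³/s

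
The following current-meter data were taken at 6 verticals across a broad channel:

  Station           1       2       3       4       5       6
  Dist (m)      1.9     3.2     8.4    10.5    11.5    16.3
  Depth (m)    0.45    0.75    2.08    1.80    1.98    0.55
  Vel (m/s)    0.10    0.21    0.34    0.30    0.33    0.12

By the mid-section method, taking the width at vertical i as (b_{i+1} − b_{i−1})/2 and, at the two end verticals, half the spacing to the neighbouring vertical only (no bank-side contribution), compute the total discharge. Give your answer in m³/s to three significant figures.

w_1 = (3.2 − 1.9)/2 = 0.65 m; q_1 = 0.10 × 0.45 × 0.65 = 0.02925 m³/s
w_2 = (8.4 − 1.9)/2 = 3.25 m; q_2 = 0.21 × 0.75 × 3.25 = 0.5119 m³/s
w_3 = (10.5 − 3.2)/2 = 3.65 m; q_3 = 0.34 × 2.08 × 3.65 = 2.581 m³/s
w_4 = (11.5 − 8.4)/2 = 1.55 m; q_4 = 0.30 × 1.80 × 1.55 = 0.8370 m³/s
w_5 = (16.3 − 10.5)/2 = 2.9 m; q_5 = 0.33 × 1.98 × 2.9 = 1.895 m³/s
w_6 = (16.3 − 11.5)/2 = 2.4 m; q_6 = 0.12 × 0.55 × 2.4 = 0.1584 m³/s
Q = Σ qᵢ = 6.013 m³/s

6.01 m³/s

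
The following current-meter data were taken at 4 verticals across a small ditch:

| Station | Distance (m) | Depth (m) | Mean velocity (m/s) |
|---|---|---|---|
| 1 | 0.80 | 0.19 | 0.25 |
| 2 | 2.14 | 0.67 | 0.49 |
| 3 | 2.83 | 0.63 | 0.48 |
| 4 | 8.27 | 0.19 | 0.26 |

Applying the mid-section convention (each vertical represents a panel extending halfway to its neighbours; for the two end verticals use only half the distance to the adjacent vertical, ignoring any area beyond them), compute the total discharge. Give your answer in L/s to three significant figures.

w_1 = (2.14 − 0.80)/2 = 0.67 m; q_1 = 0.25 × 0.19 × 0.67 = 0.03183 m³/s
w_2 = (2.83 − 0.80)/2 = 1.015 m; q_2 = 0.49 × 0.67 × 1.015 = 0.3332 m³/s
w_3 = (8.27 − 2.14)/2 = 3.065 m; q_3 = 0.48 × 0.63 × 3.065 = 0.9269 m³/s
w_4 = (8.27 − 2.83)/2 = 2.72 m; q_4 = 0.26 × 0.19 × 2.72 = 0.1344 m³/s
Q = Σ qᵢ = 1.426 m³/s
= 1.426 × 1000 = 1426 L/s

1430 L/s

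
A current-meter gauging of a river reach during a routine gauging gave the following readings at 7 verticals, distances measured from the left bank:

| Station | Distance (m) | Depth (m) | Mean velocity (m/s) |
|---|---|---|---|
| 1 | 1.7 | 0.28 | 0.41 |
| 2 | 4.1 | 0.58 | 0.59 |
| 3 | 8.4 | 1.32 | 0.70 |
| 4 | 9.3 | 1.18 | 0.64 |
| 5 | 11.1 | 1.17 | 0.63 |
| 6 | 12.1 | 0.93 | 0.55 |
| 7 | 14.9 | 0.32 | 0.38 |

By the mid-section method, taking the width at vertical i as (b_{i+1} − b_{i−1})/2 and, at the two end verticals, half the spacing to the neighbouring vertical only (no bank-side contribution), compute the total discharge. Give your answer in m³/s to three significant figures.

w_1 = (4.1 − 1.7)/2 = 1.2 m; q_1 = 0.41 × 0.28 × 1.2 = 0.1378 m³/s
w_2 = (8.4 − 1.7)/2 = 3.35 m; q_2 = 0.59 × 0.58 × 3.35 = 1.146 m³/s
w_3 = (9.3 − 4.1)/2 = 2.6 m; q_3 = 0.70 × 1.32 × 2.6 = 2.402 m³/s
w_4 = (11.1 − 8.4)/2 = 1.35 m; q_4 = 0.64 × 1.18 × 1.35 = 1.020 m³/s
w_5 = (12.1 − 9.3)/2 = 1.4 m; q_5 = 0.63 × 1.17 × 1.4 = 1.032 m³/s
w_6 = (14.9 − 11.1)/2 = 1.9 m; q_6 = 0.55 × 0.93 × 1.9 = 0.9719 m³/s
w_7 = (14.9 − 12.1)/2 = 1.4 m; q_7 = 0.38 × 0.32 × 1.4 = 0.1702 m³/s
Q = Σ qᵢ = 6.880 m³/s

6.88 m³/s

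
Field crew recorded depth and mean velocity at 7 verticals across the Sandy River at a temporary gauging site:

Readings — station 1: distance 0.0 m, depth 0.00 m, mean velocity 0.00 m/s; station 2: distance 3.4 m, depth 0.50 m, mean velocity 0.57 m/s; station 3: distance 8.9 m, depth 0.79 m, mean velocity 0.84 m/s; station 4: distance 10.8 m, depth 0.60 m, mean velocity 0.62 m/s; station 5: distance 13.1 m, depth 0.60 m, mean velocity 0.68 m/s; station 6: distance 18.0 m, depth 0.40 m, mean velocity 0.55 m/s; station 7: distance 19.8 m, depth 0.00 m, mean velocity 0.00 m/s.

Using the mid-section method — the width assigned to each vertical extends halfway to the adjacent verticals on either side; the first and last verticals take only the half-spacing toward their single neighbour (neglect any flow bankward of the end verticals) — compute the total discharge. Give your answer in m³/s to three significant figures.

6.71 m³/s

w_2 = (8.9 − 0.0)/2 = 4.45 m; q_2 = 0.57 × 0.50 × 4.45 = 1.268 m³/s
w_3 = (10.8 − 3.4)/2 = 3.7 m; q_3 = 0.84 × 0.79 × 3.7 = 2.455 m³/s
w_4 = (13.1 − 8.9)/2 = 2.1 m; q_4 = 0.62 × 0.60 × 2.1 = 0.7812 m³/s
w_5 = (18.0 − 10.8)/2 = 3.6 m; q_5 = 0.68 × 0.60 × 3.6 = 1.469 m³/s
w_6 = (19.8 − 13.1)/2 = 3.35 m; q_6 = 0.55 × 0.40 × 3.35 = 0.7370 m³/s
Stations 1, 7 contribute zero (depth or velocity is 0).
Q = Σ qᵢ = 6.711 m³/s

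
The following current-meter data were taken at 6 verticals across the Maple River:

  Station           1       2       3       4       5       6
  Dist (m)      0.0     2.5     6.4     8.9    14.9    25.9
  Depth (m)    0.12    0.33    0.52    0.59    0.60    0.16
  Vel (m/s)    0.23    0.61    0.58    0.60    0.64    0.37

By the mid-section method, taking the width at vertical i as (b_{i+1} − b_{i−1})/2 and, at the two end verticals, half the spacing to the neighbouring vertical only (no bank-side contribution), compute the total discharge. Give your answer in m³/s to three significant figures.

w_1 = (2.5 − 0.0)/2 = 1.25 m; q_1 = 0.23 × 0.12 × 1.25 = 0.03450 m³/s
w_2 = (6.4 − 0.0)/2 = 3.2 m; q_2 = 0.61 × 0.33 × 3.2 = 0.6442 m³/s
w_3 = (8.9 − 2.5)/2 = 3.2 m; q_3 = 0.58 × 0.52 × 3.2 = 0.9651 m³/s
w_4 = (14.9 − 6.4)/2 = 4.25 m; q_4 = 0.60 × 0.59 × 4.25 = 1.505 m³/s
w_5 = (25.9 − 8.9)/2 = 8.5 m; q_5 = 0.64 × 0.60 × 8.5 = 3.264 m³/s
w_6 = (25.9 − 14.9)/2 = 5.5 m; q_6 = 0.37 × 0.16 × 5.5 = 0.3256 m³/s
Q = Σ qᵢ = 6.738 m³/s

6.74 m³/s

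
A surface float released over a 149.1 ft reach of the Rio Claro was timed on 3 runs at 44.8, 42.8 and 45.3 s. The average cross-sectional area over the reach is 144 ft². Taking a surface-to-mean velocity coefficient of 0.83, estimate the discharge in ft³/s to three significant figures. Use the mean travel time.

t̄ = (44.8 + 42.8 + 45.3) / 3 = 44.3 s
v_surface = L / t̄ = 149.1 / 44.3 = 3.366 ft/s
v_mean = 0.83 × 3.366 = 2.794 ft/s
Q = A × v_mean = 144 × 2.794 = 402.3 ft³/s

402 ft³/s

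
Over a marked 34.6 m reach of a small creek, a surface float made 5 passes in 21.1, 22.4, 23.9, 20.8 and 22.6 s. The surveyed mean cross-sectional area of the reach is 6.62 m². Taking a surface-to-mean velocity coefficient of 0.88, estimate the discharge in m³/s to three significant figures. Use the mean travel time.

t̄ = (21.1 + 22.4 + 23.9 + 20.8 + 22.6) / 5 = 22.16 s
v_surface = L / t̄ = 34.6 / 22.16 = 1.561 m/s
v_mean = 0.88 × 1.561 = 1.374 m/s
Q = A × v_mean = 6.62 × 1.374 = 9.096 m³/s

9.10 m³/s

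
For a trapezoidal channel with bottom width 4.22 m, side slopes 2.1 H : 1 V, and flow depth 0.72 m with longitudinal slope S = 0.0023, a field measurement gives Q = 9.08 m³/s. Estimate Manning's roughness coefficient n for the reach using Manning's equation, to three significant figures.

0.0145

A = (b + z·y)·y = (4.22 + 2.1×0.72)×0.72 = 4.127 m²
P = b + 2y√(1+z²) = 4.22 + 2×0.72×√(1+2.1²) = 7.569 m
R = A/P = 4.127/7.569 = 0.5452 m
n = (1/Q)·A·R^(2/3)·S^(1/2) = (1/9.08) × 4.127 × 0.6674 × 0.04796 = 0.01455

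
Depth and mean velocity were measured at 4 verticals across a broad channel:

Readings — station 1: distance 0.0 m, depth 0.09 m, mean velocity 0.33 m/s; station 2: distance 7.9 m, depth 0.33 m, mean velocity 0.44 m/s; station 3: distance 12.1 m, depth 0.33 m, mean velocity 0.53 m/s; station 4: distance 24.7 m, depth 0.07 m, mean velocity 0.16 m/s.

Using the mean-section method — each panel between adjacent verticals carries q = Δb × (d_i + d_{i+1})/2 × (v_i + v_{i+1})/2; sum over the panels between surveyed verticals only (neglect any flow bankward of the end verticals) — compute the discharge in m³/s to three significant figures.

Panel 1-2: Δb = 7.9 m, d̄ = (0.09+0.33)/2 = 0.21, v̄ = (0.33+0.44)/2 = 0.385 → q = 7.9×0.21×0.385 = 0.6387 m³/s
Panel 2-3: Δb = 4.2 m, d̄ = (0.33+0.33)/2 = 0.33, v̄ = (0.44+0.53)/2 = 0.485 → q = 4.2×0.33×0.485 = 0.6722 m³/s
Panel 3-4: Δb = 12.6 m, d̄ = (0.33+0.07)/2 = 0.2, v̄ = (0.53+0.16)/2 = 0.345 → q = 12.6×0.2×0.345 = 0.8694 m³/s
Q = Σ q = 2.180 m³/s

2.18 m³/s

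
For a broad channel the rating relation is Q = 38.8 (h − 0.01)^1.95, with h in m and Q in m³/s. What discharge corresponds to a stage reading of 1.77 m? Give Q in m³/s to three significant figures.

Q = 38.8 × (1.77 − 0.01)^1.95 = 38.8 × 1.76^1.95 = 116.8 m³/s

117 m³/s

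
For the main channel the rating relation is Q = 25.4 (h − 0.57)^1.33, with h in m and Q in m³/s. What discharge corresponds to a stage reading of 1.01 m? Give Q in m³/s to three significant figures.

Q = 25.4 × (1.01 − 0.57)^1.33 = 25.4 × 0.44^1.33 = 8.524 m³/s

8.52 m³/s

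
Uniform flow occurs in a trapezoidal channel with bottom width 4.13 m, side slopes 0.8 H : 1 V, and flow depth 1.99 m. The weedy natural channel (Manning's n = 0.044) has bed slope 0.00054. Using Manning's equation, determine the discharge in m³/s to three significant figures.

A = (b + z·y)·y = (4.13 + 0.8×1.99)×1.99 = 11.39 m²
P = b + 2y√(1+z²) = 4.13 + 2×1.99×√(1+0.8²) = 9.227 m
R = A/P = 11.39/9.227 = 1.234 m
Q = (1/n)·A·R^(2/3)·S^(1/2) = (1/0.044) × 11.39 × 1.234^(2/3) × 0.00054^(1/2) = 6.919 m³/s

6.92 m³/s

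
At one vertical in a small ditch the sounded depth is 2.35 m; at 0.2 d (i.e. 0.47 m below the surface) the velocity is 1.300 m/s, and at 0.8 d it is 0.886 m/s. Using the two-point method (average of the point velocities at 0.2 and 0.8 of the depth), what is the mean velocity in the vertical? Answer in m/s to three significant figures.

v̄ = (1.300 + 0.886) / 2 = 1.093 m/s

1.09 m/s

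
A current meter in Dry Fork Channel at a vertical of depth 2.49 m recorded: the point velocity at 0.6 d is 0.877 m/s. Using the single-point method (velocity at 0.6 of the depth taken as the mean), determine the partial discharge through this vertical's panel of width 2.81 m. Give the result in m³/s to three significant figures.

6.14 m³/s

v̄ = v₀.₆ = 0.877 m/s
q = v̄ × d × w = 0.8770 × 2.49 × 2.81 = 6.136 m³/s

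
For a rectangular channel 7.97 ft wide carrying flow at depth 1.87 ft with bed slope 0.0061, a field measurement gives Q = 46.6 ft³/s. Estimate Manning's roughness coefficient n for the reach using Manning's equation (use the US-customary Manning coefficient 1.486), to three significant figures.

0.0436

A = b·y = 7.97 × 1.87 = 14.90 ft²
P = b + 2y = 7.97 + 2×1.87 = 11.71 ft
R = A/P = 14.90/11.71 = 1.273 ft
n = (1.486/Q)·A·R^(2/3)·S^(1/2) = (1.486/46.6) × 14.90 × 1.174 × 0.07810 = 0.04359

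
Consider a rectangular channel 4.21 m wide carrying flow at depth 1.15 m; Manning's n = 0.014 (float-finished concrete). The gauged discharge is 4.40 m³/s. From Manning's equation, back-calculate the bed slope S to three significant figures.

0.000240

A = b·y = 4.21 × 1.15 = 4.842 m²
P = b + 2y = 4.21 + 2×1.15 = 6.510 m
R = A/P = 4.842/6.510 = 0.7437 m
S = (Q·n / (1·A·R^(2/3)))² = (4.40×0.014 / (1×4.842×0.8209))² = 0.0002403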